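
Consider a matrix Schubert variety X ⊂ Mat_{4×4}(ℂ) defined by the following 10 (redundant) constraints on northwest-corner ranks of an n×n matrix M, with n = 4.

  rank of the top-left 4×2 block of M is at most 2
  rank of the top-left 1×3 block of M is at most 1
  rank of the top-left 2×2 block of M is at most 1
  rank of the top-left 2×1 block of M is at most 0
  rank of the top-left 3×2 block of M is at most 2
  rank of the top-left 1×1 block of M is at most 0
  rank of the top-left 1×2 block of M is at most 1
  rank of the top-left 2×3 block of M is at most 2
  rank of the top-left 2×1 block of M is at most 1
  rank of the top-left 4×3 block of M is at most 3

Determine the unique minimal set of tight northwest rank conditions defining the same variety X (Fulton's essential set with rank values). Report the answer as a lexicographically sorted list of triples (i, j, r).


Reconstructing r_w from the 10 given conditions:

  0 1 1 1
  0 1 2 2
  1 2 3 3
  1 2 3 4

giving w = (2, 3, 1, 4) via Δ²R.

Fulton essential set (1 of the 2 Rothe cells):

[(2, 1, 0)]


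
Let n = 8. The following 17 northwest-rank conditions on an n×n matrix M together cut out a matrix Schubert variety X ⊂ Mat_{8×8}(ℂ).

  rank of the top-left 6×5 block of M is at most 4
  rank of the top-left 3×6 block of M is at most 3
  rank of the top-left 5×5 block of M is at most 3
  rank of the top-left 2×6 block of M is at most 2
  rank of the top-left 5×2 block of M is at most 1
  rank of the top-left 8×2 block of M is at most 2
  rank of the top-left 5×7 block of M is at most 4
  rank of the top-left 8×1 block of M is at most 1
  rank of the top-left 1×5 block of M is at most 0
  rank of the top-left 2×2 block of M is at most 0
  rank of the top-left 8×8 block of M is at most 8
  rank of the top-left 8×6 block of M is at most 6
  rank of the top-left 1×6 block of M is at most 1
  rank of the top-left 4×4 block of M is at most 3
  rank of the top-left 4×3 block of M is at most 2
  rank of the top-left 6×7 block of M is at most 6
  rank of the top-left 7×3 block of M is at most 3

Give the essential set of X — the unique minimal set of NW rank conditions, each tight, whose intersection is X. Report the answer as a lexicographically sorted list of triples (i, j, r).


Propagating the 17 rank bounds to every northwest block:

  i=1: 0 0 0 0 0 1 1 1
  i=2: 0 0 1 1 1 2 2 2
  i=3: 1 1 2 2 2 3 3 3
  i=4: 1 1 2 3 3 4 4 4
  i=5: 1 1 2 3 3 4 4 5
  i=6: 1 2 3 4 4 5 5 6
  i=7: 1 2 3 4 5 6 6 7
  i=8: 1 2 3 4 5 6 7 8

hence w(1..8) = (6, 3, 1, 4, 8, 2, 5, 7).

|D(w)|=11, |Ess(w)|=5:

[(1, 5, 0), (2, 2, 0), (5, 2, 1), (5, 5, 3), (5, 7, 4)]


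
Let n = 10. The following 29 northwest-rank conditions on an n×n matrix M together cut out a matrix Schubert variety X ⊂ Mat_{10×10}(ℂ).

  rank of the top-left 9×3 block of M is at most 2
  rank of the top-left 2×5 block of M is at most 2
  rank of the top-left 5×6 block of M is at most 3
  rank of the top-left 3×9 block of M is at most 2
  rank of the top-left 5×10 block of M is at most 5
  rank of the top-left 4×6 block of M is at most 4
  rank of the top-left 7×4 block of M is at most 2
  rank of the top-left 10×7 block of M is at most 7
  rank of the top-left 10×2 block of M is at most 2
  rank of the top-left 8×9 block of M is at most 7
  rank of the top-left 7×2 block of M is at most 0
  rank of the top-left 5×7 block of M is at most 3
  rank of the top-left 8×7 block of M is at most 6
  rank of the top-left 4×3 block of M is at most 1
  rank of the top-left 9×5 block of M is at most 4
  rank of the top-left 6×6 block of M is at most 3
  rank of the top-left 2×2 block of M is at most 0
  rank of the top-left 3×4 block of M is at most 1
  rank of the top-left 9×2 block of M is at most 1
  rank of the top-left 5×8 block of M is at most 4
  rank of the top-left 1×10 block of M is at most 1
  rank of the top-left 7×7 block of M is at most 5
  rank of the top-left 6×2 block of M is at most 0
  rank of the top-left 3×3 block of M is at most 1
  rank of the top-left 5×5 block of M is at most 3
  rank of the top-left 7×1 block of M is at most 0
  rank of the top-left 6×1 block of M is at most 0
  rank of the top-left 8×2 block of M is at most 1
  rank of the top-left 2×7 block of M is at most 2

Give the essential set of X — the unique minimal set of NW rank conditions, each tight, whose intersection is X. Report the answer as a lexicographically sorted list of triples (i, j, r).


Propagating the 29 rank bounds to every northwest block:

  i=1: 0 | 0 | 1 | 1 | 1 | 1 | 1 | 1 | 1 | 1
  i=2: 0 | 0 | 1 | 1 | 2 | 2 | 2 | 2 | 2 | 2
  i=3: 0 | 0 | 1 | 1 | 2 | 2 | 2 | 2 | 2 | 3
  i=4: 0 | 0 | 1 | 2 | 3 | 3 | 3 | 3 | 3 | 4
  i=5: 0 | 0 | 1 | 2 | 3 | 3 | 3 | 4 | 4 | 5
  i=6: 0 | 0 | 1 | 2 | 3 | 3 | 4 | 5 | 5 | 6
  i=7: 0 | 0 | 1 | 2 | 3 | 4 | 5 | 6 | 6 | 7
  i=8: 1 | 1 | 2 | 3 | 4 | 5 | 6 | 7 | 7 | 8
  i=9: 1 | 1 | 2 | 3 | 4 | 5 | 6 | 7 | 8 | 9
  i=10: 1 | 2 | 3 | 4 | 5 | 6 | 7 | 8 | 9 | 10

the unique w with this rank table is (3, 5, 10, 4, 8, 7, 6, 1, 9, 2).

Rothe diagram D(w) (24 cells), 6 SE-corners (essential conditions):

[(3, 4, 1), (3, 9, 2), (5, 7, 3), (6, 6, 3), (7, 2, 0), (9, 2, 1)]


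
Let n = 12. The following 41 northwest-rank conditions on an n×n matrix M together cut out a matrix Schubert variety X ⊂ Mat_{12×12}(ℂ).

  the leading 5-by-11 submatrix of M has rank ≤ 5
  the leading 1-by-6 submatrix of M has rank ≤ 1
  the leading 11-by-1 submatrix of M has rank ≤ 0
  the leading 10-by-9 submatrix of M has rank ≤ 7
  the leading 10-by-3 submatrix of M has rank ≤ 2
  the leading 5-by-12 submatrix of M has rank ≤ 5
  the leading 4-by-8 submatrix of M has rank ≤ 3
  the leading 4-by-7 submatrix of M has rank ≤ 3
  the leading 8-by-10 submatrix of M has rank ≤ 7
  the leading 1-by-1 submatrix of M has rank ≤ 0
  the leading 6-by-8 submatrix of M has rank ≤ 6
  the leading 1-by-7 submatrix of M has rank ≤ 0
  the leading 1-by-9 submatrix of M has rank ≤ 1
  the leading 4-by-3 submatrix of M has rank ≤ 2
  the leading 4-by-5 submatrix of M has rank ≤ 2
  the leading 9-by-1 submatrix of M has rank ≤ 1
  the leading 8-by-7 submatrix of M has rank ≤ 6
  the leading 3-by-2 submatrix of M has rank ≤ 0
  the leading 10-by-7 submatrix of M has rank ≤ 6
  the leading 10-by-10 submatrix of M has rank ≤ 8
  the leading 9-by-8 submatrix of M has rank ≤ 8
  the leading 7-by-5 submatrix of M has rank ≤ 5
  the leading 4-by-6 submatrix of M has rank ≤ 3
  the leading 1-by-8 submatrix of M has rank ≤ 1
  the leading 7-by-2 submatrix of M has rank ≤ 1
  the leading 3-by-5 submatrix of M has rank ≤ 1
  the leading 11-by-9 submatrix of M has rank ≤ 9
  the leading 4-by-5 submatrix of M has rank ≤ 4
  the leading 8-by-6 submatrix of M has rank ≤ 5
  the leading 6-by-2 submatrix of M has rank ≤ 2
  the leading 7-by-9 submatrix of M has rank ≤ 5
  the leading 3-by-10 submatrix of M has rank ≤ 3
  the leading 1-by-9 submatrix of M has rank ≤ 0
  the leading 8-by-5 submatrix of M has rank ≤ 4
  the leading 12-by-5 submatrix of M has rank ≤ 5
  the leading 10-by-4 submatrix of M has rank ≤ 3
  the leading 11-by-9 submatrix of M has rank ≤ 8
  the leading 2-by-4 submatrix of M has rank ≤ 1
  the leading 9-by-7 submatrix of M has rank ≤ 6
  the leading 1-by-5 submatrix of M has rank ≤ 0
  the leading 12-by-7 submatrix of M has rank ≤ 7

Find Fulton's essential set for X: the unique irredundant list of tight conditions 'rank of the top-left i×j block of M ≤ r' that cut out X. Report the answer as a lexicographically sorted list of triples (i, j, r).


Reconstructing r_w from the 41 given conditions:

  row 1: 0  0  0  0  0  0  0  0  0  1  1  1
  row 2: 0  0  1  1  1  1  1  1  1  2  2  2
  row 3: 0  0  1  1  1  2  2  2  2  3  3  3
  row 4: 0  1  2  2  2  3  3  3  3  4  4  4
  row 5: 0  1  2  3  3  4  4  4  4  5  5  5
  row 6: 0  1  2  3  4  5  5  5  5  6  6  6
  row 7: 0  1  2  3  4  5  5  5  5  6  7  7
  row 8: 0  1  2  3  4  5  6  6  6  7  8  8
  row 9: 0  1  2  3  4  5  6  7  7  8  9  9
  row 10: 0  1  2  3  4  5  6  7  7  8  9  10
  row 11: 0  1  2  3  4  5  6  7  8  9  10  11
  row 12: 1  2  3  4  5  6  7  8  9  10  11  12

second differences of R give the permutation w = (10, 3, 6, 2, 4, 5, 11, 7, 8, 12, 9, 1).

6 SE-corners of the 27-cell Rothe diagram give Ess(w):

[(1, 9, 0), (3, 2, 0), (3, 5, 1), (7, 9, 5), (10, 9, 7), (11, 1, 0)]


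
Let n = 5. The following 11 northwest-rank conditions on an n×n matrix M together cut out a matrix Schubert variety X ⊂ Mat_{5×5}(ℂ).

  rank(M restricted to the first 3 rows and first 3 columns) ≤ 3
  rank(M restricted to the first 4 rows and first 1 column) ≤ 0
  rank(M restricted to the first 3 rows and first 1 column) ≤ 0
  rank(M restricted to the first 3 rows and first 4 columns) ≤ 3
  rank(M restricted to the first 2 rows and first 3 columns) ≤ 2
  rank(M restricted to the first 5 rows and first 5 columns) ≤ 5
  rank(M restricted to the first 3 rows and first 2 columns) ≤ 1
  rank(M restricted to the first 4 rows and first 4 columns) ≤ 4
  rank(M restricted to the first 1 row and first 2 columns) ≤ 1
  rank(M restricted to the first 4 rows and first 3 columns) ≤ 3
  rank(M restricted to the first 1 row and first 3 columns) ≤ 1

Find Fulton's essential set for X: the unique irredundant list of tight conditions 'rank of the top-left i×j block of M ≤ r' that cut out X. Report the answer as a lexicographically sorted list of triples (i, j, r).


The tightest implied rank at each (i,j), from the 11 conditions:

  R[1]: 0, 1, 1, 1, 1
  R[2]: 0, 1, 2, 2, 2
  R[3]: 0, 1, 2, 3, 3
  R[4]: 0, 1, 2, 3, 4
  R[5]: 1, 2, 3, 4, 5

giving w = (2, 3, 4, 5, 1) via Δ²R.

Fulton essential set (1 of the 4 Rothe cells):

[(4, 1, 0)]


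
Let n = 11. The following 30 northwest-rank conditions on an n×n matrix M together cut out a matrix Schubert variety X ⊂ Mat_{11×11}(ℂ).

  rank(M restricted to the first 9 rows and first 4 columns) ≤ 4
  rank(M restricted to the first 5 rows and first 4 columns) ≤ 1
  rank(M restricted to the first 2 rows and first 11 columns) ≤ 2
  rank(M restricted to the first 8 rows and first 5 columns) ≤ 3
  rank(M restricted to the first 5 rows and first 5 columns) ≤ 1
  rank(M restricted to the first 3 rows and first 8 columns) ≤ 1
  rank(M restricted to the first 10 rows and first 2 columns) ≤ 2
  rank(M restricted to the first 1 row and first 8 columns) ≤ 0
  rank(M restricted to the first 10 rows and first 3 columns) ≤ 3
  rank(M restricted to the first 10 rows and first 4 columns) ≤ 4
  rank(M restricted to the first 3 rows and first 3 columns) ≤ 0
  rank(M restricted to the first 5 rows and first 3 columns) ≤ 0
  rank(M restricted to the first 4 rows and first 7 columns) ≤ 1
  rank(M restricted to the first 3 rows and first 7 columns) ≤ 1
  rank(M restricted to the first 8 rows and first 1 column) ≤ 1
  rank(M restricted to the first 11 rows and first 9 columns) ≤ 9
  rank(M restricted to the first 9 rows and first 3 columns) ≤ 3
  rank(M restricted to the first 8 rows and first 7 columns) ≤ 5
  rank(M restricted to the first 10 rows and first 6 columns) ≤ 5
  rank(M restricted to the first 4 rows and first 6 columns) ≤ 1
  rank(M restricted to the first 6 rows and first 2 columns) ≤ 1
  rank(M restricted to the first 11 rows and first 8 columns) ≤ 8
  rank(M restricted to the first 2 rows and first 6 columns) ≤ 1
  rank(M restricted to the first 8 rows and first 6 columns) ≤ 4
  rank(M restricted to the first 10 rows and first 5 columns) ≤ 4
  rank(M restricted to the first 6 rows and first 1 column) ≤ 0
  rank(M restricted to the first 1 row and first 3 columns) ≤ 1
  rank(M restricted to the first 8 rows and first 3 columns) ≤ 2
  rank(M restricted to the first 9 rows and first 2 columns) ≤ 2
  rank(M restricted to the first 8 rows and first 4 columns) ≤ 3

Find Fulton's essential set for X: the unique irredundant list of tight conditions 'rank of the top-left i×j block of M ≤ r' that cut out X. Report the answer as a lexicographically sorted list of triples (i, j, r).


Rank table r_w(11×11) implied by the 30 constraints:

  row 1: 0 | 0 | 0 | 0 | 0 | 0 | 0 | 0 | 1 | 1 | 1
  row 2: 0 | 0 | 0 | 1 | 1 | 1 | 1 | 1 | 2 | 2 | 2
  row 3: 0 | 0 | 0 | 1 | 1 | 1 | 1 | 1 | 2 | 3 | 3
  row 4: 0 | 0 | 0 | 1 | 1 | 1 | 1 | 2 | 3 | 4 | 4
  row 5: 0 | 0 | 0 | 1 | 1 | 2 | 2 | 3 | 4 | 5 | 5
  row 6: 0 | 1 | 1 | 2 | 2 | 3 | 3 | 4 | 5 | 6 | 6
  row 7: 1 | 2 | 2 | 3 | 3 | 4 | 4 | 5 | 6 | 7 | 7
  row 8: 1 | 2 | 2 | 3 | 3 | 4 | 5 | 6 | 7 | 8 | 8
  row 9: 1 | 2 | 3 | 4 | 4 | 5 | 6 | 7 | 8 | 9 | 9
  row 10: 1 | 2 | 3 | 4 | 4 | 5 | 6 | 7 | 8 | 9 | 10
  row 11: 1 | 2 | 3 | 4 | 5 | 6 | 7 | 8 | 9 | 10 | 11

reading off 1-entries of Δ²R: w = (9, 4, 10, 8, 6, 2, 1, 7, 3, 11, 5).

D(w) has 32 cells with 9 SE-corners; essential set:

[(1, 8, 0), (3, 8, 1), (4, 7, 1), (5, 3, 0), (5, 5, 1), (6, 1, 0), (8, 3, 2), (8, 5, 3), (10, 5, 4)]


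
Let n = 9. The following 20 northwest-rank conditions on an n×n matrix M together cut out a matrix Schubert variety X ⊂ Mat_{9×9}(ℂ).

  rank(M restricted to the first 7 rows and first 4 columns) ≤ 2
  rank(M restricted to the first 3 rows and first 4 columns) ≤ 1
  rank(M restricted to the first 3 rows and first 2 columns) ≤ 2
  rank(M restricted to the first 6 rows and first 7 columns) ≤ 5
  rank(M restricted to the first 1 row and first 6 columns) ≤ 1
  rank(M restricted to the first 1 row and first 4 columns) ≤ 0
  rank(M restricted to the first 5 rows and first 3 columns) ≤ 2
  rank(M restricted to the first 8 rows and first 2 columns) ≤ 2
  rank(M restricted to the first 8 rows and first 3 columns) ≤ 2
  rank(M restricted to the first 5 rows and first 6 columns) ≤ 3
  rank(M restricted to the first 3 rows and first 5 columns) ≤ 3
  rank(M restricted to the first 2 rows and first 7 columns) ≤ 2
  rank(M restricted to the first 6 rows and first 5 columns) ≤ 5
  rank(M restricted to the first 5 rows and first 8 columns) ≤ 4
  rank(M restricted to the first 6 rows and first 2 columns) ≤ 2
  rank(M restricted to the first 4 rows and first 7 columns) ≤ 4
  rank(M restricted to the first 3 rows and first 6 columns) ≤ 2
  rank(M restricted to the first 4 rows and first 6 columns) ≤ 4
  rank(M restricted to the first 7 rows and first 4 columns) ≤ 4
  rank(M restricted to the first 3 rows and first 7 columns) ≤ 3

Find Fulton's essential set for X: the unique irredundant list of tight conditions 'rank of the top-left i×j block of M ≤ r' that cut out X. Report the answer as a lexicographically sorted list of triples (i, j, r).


Rank table r_w(9×9) implied by the 20 constraints:

  R[1]: 0 | 0 | 0 | 0 | 1 | 1 | 1 | 1 | 1
  R[2]: 1 | 1 | 1 | 1 | 2 | 2 | 2 | 2 | 2
  R[3]: 1 | 1 | 1 | 1 | 2 | 2 | 3 | 3 | 3
  R[4]: 1 | 2 | 2 | 2 | 3 | 3 | 4 | 4 | 4
  R[5]: 1 | 2 | 2 | 2 | 3 | 3 | 4 | 4 | 5
  R[6]: 1 | 2 | 2 | 2 | 3 | 4 | 5 | 5 | 6
  R[7]: 1 | 2 | 2 | 2 | 3 | 4 | 5 | 6 | 7
  R[8]: 1 | 2 | 2 | 3 | 4 | 5 | 6 | 7 | 8
  R[9]: 1 | 2 | 3 | 4 | 5 | 6 | 7 | 8 | 9

second differences of R give the permutation w = (5, 1, 7, 2, 9, 6, 8, 4, 3).

|D(w)|=17, |Ess(w)|=7:

[(1, 4, 0), (3, 4, 1), (3, 6, 2), (5, 6, 3), (5, 8, 4), (7, 4, 2), (8, 3, 2)]


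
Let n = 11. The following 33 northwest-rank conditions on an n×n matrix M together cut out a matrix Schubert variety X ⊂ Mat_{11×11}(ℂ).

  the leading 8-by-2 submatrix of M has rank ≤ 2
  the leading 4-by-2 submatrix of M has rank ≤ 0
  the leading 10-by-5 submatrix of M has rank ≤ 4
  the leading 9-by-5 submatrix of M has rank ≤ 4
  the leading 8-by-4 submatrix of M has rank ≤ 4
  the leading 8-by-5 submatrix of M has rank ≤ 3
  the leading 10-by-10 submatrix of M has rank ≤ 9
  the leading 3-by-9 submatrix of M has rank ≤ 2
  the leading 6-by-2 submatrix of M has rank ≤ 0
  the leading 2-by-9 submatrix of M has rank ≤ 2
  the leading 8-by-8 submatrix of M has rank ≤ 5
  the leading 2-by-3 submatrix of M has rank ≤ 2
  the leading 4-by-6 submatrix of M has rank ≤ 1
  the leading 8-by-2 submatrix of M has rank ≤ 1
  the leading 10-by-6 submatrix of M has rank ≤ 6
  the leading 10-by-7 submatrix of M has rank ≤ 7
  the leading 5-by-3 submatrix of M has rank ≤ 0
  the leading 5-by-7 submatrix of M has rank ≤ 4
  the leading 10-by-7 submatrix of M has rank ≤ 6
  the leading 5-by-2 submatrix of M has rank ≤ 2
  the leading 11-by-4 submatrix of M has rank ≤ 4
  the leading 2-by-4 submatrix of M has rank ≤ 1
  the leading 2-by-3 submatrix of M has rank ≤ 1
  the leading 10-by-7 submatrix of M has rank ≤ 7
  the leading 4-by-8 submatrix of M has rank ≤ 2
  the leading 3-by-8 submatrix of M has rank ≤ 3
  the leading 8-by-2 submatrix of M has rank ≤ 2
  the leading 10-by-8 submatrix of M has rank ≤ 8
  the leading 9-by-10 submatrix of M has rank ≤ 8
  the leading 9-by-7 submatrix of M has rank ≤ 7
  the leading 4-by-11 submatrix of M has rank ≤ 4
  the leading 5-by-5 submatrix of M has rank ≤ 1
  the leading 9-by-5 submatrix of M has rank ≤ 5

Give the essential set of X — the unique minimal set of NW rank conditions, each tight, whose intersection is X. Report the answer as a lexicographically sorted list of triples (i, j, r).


Propagating the 33 rank bounds to every northwest block:

  R[1]: 0, 0, 0, 1, 1, 1, 1, 1, 1, 1, 1
  R[2]: 0, 0, 0, 1, 1, 1, 2, 2, 2, 2, 2
  R[3]: 0, 0, 0, 1, 1, 1, 2, 2, 2, 3, 3
  R[4]: 0, 0, 0, 1, 1, 1, 2, 2, 3, 4, 4
  R[5]: 0, 0, 0, 1, 1, 2, 3, 3, 4, 5, 5
  R[6]: 0, 0, 1, 2, 2, 3, 4, 4, 5, 6, 6
  R[7]: 1, 1, 2, 3, 3, 4, 5, 5, 6, 7, 7
  R[8]: 1, 1, 2, 3, 3, 4, 5, 5, 6, 7, 8
  R[9]: 1, 2, 3, 4, 4, 5, 6, 6, 7, 8, 9
  R[10]: 1, 2, 3, 4, 4, 5, 6, 7, 8, 9, 10
  R[11]: 1, 2, 3, 4, 5, 6, 7, 8, 9, 10, 11

reading off 1-entries of Δ²R: w = (4, 7, 10, 9, 6, 3, 1, 11, 2, 8, 5).

Rothe diagram D(w) (31 cells), 10 SE-corners (essential conditions):

[(3, 9, 2), (4, 6, 1), (4, 8, 2), (5, 3, 0), (5, 5, 1), (6, 2, 0), (8, 2, 1), (8, 5, 3), (8, 8, 5), (10, 5, 4)]


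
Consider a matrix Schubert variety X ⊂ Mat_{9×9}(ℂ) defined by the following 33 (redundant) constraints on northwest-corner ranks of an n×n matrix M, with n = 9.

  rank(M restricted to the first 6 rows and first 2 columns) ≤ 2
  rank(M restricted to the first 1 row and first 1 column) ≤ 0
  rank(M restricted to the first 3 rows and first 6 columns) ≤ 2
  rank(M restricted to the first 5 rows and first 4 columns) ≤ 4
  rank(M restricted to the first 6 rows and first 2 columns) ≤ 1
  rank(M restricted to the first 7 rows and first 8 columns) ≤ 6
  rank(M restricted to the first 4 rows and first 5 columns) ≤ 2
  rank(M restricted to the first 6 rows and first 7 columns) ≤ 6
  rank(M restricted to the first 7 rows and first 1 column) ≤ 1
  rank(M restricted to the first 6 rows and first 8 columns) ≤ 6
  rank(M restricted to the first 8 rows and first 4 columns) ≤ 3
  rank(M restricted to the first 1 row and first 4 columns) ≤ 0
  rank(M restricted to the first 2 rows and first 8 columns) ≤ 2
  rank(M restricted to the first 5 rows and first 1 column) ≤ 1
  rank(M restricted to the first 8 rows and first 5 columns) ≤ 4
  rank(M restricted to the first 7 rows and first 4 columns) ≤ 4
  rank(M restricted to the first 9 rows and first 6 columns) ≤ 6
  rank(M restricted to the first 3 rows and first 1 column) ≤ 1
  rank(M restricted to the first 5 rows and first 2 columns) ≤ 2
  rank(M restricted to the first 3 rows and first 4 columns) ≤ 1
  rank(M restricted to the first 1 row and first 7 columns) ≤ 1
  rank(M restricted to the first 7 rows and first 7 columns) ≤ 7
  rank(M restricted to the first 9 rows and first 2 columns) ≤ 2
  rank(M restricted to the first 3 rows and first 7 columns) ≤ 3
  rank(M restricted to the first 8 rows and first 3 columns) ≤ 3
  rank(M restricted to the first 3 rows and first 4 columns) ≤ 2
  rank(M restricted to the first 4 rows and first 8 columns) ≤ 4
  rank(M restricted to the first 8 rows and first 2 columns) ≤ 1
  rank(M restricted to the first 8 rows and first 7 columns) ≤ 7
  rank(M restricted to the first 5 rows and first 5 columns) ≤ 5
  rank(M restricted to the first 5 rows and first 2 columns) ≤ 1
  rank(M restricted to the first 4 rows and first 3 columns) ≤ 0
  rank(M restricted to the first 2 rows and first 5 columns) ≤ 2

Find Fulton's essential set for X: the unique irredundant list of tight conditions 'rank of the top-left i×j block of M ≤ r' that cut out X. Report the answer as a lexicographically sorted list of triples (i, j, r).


Reconstructing r_w from the 33 given conditions:

  0 0 0 0 1 1 1 1 1
  0 0 0 1 2 2 2 2 2
  0 0 0 1 2 2 3 3 3
  0 0 0 1 2 3 4 4 4
  1 1 1 2 3 4 5 5 5
  1 1 2 3 4 5 6 6 6
  1 1 2 3 4 5 6 6 7
  1 1 2 3 4 5 6 7 8
  1 2 3 4 5 6 7 8 9

giving w = (5, 4, 7, 6, 1, 3, 9, 8, 2) via Δ²R.

Rothe diagram D(w) (18 cells), 5 SE-corners (essential conditions):

[(1, 4, 0), (3, 6, 2), (4, 3, 0), (7, 8, 6), (8, 2, 1)]


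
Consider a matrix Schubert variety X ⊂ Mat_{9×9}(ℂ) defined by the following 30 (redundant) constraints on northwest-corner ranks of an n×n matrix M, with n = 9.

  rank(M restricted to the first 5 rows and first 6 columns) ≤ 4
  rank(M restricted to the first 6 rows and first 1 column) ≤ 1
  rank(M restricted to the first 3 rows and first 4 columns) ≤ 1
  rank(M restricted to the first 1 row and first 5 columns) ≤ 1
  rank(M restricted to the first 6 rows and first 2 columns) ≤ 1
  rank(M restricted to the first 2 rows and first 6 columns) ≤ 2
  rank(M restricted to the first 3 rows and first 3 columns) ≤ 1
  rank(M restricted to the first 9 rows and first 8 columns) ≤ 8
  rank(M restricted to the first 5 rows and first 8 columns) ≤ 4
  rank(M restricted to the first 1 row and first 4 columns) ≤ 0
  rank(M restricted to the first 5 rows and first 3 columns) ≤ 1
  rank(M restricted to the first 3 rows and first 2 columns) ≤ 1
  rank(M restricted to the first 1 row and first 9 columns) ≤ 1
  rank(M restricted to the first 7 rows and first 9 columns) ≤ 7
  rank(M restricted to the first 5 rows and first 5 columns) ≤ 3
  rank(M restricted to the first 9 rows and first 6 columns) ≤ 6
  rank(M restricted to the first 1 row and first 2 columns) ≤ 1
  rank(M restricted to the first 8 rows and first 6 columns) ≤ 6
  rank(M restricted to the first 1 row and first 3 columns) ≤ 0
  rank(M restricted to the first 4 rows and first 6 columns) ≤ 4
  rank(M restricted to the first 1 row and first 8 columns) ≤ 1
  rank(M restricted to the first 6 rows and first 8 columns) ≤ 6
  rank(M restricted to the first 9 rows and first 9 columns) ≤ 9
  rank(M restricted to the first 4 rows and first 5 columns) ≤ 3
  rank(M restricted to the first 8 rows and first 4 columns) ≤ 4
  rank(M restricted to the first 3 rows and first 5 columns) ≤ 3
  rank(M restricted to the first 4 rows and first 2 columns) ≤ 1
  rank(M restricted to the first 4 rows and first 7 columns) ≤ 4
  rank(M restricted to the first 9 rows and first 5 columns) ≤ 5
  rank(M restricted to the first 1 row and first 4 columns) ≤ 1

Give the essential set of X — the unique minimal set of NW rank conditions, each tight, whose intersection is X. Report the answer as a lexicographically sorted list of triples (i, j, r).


Rank table r_w(9×9) implied by the 30 constraints:

  row 1: 0 0 0 0 1 1 1 1 1
  row 2: 1 1 1 1 2 2 2 2 2
  row 3: 1 1 1 1 2 3 3 3 3
  row 4: 1 1 1 2 3 4 4 4 4
  row 5: 1 1 1 2 3 4 4 4 5
  row 6: 1 1 2 3 4 5 5 5 6
  row 7: 1 2 3 4 5 6 6 6 7
  row 8: 1 2 3 4 5 6 7 7 8
  row 9: 1 2 3 4 5 6 7 8 9

giving w = (5, 1, 6, 4, 9, 3, 2, 7, 8) via Δ²R.

D(w) has 14 cells with 5 SE-corners; essential set:

[(1, 4, 0), (3, 4, 1), (5, 3, 1), (5, 8, 4), (6, 2, 1)]


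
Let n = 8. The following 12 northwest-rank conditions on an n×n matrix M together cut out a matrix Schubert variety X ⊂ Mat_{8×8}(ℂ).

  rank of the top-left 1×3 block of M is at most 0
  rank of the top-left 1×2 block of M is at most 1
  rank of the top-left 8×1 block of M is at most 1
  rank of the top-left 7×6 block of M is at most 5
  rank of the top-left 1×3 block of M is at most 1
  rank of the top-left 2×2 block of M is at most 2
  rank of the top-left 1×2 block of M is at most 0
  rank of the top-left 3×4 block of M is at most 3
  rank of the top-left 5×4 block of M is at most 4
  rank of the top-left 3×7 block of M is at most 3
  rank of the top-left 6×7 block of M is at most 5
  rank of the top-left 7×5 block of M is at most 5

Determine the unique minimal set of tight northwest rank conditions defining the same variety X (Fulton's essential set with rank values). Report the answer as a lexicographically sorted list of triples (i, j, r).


Propagating the 12 rank bounds to every northwest block:

  R[1]: 0  0  0  1  1  1  1  1
  R[2]: 1  1  1  2  2  2  2  2
  R[3]: 1  2  2  3  3  3  3  3
  R[4]: 1  2  3  4  4  4  4  4
  R[5]: 1  2  3  4  5  5  5  5
  R[6]: 1  2  3  4  5  5  5  6
  R[7]: 1  2  3  4  5  5  6  7
  R[8]: 1  2  3  4  5  6  7  8

hence w(1..8) = (4, 1, 2, 3, 5, 8, 7, 6).

3 SE-corners of the 6-cell Rothe diagram give Ess(w):

[(1, 3, 0), (6, 7, 5), (7, 6, 5)]


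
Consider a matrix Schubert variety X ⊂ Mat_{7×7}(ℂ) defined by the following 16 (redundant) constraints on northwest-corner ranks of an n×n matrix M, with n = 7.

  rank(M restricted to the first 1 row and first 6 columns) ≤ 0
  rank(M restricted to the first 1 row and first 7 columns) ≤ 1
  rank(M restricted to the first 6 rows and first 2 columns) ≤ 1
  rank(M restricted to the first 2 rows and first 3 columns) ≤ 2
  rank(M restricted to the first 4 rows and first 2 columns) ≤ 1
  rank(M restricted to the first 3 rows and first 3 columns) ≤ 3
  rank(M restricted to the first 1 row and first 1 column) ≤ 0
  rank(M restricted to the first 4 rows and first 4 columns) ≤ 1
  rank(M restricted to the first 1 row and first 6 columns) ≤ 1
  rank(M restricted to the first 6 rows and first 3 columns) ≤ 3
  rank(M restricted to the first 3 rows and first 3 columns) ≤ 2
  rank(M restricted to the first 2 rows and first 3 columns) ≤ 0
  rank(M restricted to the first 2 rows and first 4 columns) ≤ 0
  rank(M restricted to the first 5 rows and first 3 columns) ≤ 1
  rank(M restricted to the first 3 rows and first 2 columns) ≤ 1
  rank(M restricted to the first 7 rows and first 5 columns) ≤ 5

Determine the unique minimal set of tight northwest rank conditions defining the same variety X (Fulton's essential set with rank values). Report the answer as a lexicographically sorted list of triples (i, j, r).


Rank table r_w(7×7) implied by the 16 constraints:

  row 1: 0 | 0 | 0 | 0 | 0 | 0 | 1
  row 2: 0 | 0 | 0 | 0 | 1 | 1 | 2
  row 3: 1 | 1 | 1 | 1 | 2 | 2 | 3
  row 4: 1 | 1 | 1 | 1 | 2 | 3 | 4
  row 5: 1 | 1 | 1 | 2 | 3 | 4 | 5
  row 6: 1 | 1 | 2 | 3 | 4 | 5 | 6
  row 7: 1 | 2 | 3 | 4 | 5 | 6 | 7

so w = (7, 5, 1, 6, 4, 3, 2).

5 SE-corners of the 16-cell Rothe diagram give Ess(w):

[(1, 6, 0), (2, 4, 0), (4, 4, 1), (5, 3, 1), (6, 2, 1)]


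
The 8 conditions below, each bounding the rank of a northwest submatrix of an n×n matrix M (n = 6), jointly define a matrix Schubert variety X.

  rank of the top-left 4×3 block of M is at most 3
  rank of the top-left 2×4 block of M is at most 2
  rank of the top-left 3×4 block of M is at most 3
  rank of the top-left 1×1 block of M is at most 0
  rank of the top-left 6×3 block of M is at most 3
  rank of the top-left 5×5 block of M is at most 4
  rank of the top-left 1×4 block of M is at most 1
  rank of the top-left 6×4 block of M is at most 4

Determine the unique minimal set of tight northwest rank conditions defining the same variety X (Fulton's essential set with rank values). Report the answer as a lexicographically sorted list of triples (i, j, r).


Propagating the 8 rank bounds to every northwest block:

  0 | 1 | 1 | 1 | 1 | 1
  1 | 2 | 2 | 2 | 2 | 2
  1 | 2 | 3 | 3 | 3 | 3
  1 | 2 | 3 | 4 | 4 | 4
  1 | 2 | 3 | 4 | 4 | 5
  1 | 2 | 3 | 4 | 5 | 6

hence w(1..6) = (2, 1, 3, 4, 6, 5).

|D(w)|=2, |Ess(w)|=2:

[(1, 1, 0), (5, 5, 4)]


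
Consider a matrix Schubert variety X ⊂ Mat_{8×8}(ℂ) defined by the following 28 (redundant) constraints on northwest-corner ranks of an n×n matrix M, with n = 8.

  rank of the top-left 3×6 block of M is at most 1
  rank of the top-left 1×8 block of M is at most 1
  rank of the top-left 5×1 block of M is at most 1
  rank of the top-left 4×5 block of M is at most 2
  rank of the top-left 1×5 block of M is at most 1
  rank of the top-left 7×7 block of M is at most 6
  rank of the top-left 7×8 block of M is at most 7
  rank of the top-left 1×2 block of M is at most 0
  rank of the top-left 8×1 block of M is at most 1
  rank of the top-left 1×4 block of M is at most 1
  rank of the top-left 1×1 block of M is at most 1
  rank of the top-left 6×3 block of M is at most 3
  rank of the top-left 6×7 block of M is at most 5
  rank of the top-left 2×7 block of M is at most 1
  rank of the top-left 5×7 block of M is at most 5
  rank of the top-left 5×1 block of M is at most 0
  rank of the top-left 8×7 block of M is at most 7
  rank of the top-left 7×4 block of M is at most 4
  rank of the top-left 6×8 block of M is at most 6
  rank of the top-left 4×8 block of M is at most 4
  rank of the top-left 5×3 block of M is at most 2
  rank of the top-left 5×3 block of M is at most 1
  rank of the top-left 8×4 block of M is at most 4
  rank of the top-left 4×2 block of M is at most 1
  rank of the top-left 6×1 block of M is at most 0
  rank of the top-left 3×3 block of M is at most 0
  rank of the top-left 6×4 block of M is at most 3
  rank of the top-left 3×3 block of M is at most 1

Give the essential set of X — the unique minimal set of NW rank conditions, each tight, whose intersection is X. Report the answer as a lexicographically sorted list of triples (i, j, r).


Computing R[i][j] = min implied NW-rank bound (n=8, 28 conditions):

  0 0 0 1 1 1 1 1
  0 0 0 1 1 1 1 2
  0 0 0 1 1 1 2 3
  0 1 1 2 2 2 3 4
  0 1 1 2 3 3 4 5
  0 1 2 3 4 4 5 6
  1 2 3 4 5 5 6 7
  1 2 3 4 5 6 7 8

hence w(1..8) = (4, 8, 7, 2, 5, 3, 1, 6).

D(w) has 18 cells with 5 SE-corners; essential set:

[(2, 7, 1), (3, 3, 0), (3, 6, 1), (5, 3, 1), (6, 1, 0)]


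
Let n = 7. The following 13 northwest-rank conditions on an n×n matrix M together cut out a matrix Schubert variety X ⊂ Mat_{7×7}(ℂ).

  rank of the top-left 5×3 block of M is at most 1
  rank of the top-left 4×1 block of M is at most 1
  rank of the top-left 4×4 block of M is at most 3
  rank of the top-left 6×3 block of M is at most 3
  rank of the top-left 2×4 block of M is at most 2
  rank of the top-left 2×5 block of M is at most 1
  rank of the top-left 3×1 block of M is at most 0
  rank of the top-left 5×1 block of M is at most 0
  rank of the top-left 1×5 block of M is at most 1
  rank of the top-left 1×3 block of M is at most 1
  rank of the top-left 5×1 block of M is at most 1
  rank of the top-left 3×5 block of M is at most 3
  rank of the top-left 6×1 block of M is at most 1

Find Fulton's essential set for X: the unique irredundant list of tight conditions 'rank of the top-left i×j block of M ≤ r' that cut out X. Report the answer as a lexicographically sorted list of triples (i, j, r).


Rank table r_w(7×7) implied by the 13 constraints:

  row 1: 0 1 1 1 1 1 1
  row 2: 0 1 1 1 1 2 2
  row 3: 0 1 1 2 2 3 3
  row 4: 0 1 1 2 3 4 4
  row 5: 0 1 1 2 3 4 5
  row 6: 1 2 2 3 4 5 6
  row 7: 1 2 3 4 5 6 7

second differences of R give the permutation w = (2, 6, 4, 5, 7, 1, 3).

D(w) has 11 cells with 3 SE-corners; essential set:

[(2, 5, 1), (5, 1, 0), (5, 3, 1)]


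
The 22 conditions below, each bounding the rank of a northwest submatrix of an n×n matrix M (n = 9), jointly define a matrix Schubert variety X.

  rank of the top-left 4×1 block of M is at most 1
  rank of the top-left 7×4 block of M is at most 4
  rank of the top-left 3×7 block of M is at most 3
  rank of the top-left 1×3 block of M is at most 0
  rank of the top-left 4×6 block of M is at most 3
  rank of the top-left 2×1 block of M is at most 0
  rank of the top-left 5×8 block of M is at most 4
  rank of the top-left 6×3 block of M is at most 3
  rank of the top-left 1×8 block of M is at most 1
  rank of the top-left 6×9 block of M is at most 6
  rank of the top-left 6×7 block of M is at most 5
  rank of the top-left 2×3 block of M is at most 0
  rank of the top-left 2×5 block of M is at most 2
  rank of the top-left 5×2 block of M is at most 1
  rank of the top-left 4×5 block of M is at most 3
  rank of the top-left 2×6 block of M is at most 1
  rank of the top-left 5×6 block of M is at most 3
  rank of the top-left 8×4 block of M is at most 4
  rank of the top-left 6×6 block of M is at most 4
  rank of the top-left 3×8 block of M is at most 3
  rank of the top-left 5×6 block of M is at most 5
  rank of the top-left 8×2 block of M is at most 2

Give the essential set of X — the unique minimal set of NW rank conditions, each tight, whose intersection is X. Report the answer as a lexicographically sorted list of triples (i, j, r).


Computing R[i][j] = min implied NW-rank bound (n=9, 22 conditions):

  row 1: 0 | 0 | 0 | 1 | 1 | 1 | 1 | 1 | 1
  row 2: 0 | 0 | 0 | 1 | 1 | 1 | 2 | 2 | 2
  row 3: 1 | 1 | 1 | 2 | 2 | 2 | 3 | 3 | 3
  row 4: 1 | 1 | 2 | 3 | 3 | 3 | 4 | 4 | 4
  row 5: 1 | 1 | 2 | 3 | 3 | 3 | 4 | 4 | 5
  row 6: 1 | 2 | 3 | 4 | 4 | 4 | 5 | 5 | 6
  row 7: 1 | 2 | 3 | 4 | 5 | 5 | 6 | 6 | 7
  row 8: 1 | 2 | 3 | 4 | 5 | 6 | 7 | 7 | 8
  row 9: 1 | 2 | 3 | 4 | 5 | 6 | 7 | 8 | 9

second differences of R give the permutation w = (4, 7, 1, 3, 9, 2, 5, 6, 8).

ℓ(w)=13; the 5 essential cells (i,j,r):

[(2, 3, 0), (2, 6, 1), (5, 2, 1), (5, 6, 3), (5, 8, 4)]


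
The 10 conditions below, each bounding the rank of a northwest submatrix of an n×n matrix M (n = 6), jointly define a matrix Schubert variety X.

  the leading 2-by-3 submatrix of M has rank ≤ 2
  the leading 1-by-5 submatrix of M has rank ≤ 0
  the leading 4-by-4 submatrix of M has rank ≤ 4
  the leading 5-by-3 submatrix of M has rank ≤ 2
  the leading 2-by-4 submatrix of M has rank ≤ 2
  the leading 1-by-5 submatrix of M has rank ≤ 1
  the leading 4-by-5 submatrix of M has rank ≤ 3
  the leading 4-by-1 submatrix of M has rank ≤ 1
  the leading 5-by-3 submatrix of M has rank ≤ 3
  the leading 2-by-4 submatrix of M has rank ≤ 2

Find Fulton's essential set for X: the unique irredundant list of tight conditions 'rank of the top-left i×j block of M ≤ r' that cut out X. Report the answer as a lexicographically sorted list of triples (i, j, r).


Reconstructing r_w from the 10 given conditions:

  0 | 0 | 0 | 0 | 0 | 1
  1 | 1 | 1 | 1 | 1 | 2
  1 | 2 | 2 | 2 | 2 | 3
  1 | 2 | 2 | 3 | 3 | 4
  1 | 2 | 2 | 3 | 4 | 5
  1 | 2 | 3 | 4 | 5 | 6

so w = (6, 1, 2, 4, 5, 3).

D(w) has 7 cells with 2 SE-corners; essential set:

[(1, 5, 0), (5, 3, 2)]


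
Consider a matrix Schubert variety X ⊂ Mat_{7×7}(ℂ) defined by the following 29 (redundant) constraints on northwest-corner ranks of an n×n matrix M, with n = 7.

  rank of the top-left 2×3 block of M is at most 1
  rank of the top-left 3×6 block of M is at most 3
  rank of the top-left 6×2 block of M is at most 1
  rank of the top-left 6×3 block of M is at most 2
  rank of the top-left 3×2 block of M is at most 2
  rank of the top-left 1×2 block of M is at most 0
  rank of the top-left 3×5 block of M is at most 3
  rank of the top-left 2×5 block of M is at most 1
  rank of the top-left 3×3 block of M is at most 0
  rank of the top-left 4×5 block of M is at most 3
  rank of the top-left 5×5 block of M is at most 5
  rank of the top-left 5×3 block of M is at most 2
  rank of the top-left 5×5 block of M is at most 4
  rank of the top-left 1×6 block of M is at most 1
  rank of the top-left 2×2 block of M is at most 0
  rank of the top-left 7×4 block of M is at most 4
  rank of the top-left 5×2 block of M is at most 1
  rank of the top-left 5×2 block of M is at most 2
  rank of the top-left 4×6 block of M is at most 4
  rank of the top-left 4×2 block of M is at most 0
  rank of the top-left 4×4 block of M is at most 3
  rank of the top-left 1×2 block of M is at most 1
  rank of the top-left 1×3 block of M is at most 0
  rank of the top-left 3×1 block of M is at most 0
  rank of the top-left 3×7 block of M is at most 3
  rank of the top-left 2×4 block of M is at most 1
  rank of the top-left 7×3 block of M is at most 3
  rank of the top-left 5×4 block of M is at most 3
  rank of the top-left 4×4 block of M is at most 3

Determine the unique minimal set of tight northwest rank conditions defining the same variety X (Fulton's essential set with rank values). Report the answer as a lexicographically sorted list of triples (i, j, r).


Computing R[i][j] = min implied NW-rank bound (n=7, 29 conditions):

  R[1]: 0, 0, 0, 1, 1, 1, 1
  R[2]: 0, 0, 0, 1, 1, 2, 2
  R[3]: 0, 0, 0, 1, 2, 3, 3
  R[4]: 0, 0, 1, 2, 3, 4, 4
  R[5]: 1, 1, 2, 3, 4, 5, 5
  R[6]: 1, 1, 2, 3, 4, 5, 6
  R[7]: 1, 2, 3, 4, 5, 6, 7

giving w = (4, 6, 5, 3, 1, 7, 2) via Δ²R.

D(w) has 13 cells with 4 SE-corners; essential set:

[(2, 5, 1), (3, 3, 0), (4, 2, 0), (6, 2, 1)]


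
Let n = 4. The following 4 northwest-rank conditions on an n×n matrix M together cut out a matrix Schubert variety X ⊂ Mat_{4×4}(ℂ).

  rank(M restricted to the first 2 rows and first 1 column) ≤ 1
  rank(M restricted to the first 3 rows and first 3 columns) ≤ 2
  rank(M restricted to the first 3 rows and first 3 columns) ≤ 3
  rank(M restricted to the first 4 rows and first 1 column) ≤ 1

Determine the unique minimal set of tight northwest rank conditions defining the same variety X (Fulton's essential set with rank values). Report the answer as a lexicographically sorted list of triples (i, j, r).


The tightest implied rank at each (i,j), from the 4 conditions:

  row 1: 1, 1, 1, 1
  row 2: 1, 2, 2, 2
  row 3: 1, 2, 2, 3
  row 4: 1, 2, 3, 4

the unique w with this rank table is (1, 2, 4, 3).

|D(w)|=1, |Ess(w)|=1:

[(3, 3, 2)]


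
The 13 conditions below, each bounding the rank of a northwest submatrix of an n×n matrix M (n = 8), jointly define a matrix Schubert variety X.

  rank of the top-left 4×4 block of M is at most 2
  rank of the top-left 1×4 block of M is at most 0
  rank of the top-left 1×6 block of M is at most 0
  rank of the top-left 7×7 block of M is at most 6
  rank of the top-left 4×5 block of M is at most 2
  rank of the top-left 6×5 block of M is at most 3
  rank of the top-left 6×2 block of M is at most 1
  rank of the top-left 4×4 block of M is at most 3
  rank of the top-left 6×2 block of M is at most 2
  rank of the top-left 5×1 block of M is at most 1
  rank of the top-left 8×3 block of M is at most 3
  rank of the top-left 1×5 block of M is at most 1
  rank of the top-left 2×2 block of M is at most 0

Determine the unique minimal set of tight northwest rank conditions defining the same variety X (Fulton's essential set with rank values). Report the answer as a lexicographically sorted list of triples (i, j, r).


Recovering R(i,j) via the rank-extension bound from the 13 conditions:

  row 1: 0 0 0 0 0 0 1 1
  row 2: 0 0 1 1 1 1 2 2
  row 3: 1 1 2 2 2 2 3 3
  row 4: 1 1 2 2 2 3 4 4
  row 5: 1 1 2 3 3 4 5 5
  row 6: 1 1 2 3 3 4 5 6
  row 7: 1 2 3 4 4 5 6 7
  row 8: 1 2 3 4 5 6 7 8

the unique w with this rank table is (7, 3, 1, 6, 4, 8, 2, 5).

Fulton essential set (5 of the 14 Rothe cells):

[(1, 6, 0), (2, 2, 0), (4, 5, 2), (6, 2, 1), (6, 5, 3)]


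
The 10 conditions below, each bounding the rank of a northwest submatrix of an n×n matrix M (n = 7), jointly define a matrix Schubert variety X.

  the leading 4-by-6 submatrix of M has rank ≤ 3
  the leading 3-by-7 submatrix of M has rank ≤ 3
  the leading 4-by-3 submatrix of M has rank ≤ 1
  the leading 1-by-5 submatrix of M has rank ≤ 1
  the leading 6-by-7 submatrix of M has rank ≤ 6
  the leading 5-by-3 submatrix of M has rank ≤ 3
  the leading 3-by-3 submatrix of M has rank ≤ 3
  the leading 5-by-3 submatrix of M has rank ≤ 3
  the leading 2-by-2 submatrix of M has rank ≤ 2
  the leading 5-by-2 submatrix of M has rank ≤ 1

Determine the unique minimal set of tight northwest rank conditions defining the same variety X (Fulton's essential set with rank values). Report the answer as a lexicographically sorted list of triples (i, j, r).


The tightest implied rank at each (i,j), from the 10 conditions:

  i=1: 1 1 1 1 1 1 1
  i=2: 1 1 1 2 2 2 2
  i=3: 1 1 1 2 3 3 3
  i=4: 1 1 1 2 3 3 4
  i=5: 1 1 2 3 4 4 5
  i=6: 1 2 3 4 5 5 6
  i=7: 1 2 3 4 5 6 7

hence w(1..7) = (1, 4, 5, 7, 3, 2, 6).

|D(w)|=8, |Ess(w)|=3:

[(4, 3, 1), (4, 6, 3), (5, 2, 1)]
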